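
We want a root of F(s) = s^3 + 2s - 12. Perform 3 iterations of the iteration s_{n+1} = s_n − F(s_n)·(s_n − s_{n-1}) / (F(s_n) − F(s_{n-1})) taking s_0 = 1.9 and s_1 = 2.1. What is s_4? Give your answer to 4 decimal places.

2.0000

F(1.9) = -1.341000, F(2.1) = 1.461000
s_2 = 2.100000 − 1.461000·(2.100000 − 1.900000) / (1.461000 − (-1.341000)) = 2.100000 − (0.292200)/(2.802000) = 1.995717
F(1.995717) = -0.059847
s_3 = 1.995717 − (-0.059847)·(1.995717 − 2.100000) / (-0.059847 − 1.461000) = 1.995717 − (0.006241)/(-1.520847) = 1.999821
F(1.999821) = -0.002506
s_4 = 1.999821 − (-0.002506)·(1.999821 − 1.995717) / (-0.002506 − (-0.059847)) = 1.999821 − (-0.000010)/(0.057341) = 2.000000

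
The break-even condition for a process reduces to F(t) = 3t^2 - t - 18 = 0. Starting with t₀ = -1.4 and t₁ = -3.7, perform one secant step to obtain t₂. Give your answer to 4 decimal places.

-2.0577

F(-1.4) = -10.720000, F(-3.7) = 26.770000
t₂ = -3.700000 − 26.770000·(-3.700000 − (-1.400000)) / (26.770000 − (-10.720000)) = -3.700000 − (-61.571000)/(37.490000) = -2.057669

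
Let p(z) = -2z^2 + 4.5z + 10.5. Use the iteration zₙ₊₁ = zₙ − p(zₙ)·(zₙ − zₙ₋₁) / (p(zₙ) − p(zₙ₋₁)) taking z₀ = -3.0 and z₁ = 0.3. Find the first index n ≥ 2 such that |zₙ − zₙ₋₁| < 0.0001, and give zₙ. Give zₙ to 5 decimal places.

p(-3.0) = -21.0000000, p(0.3) = 11.6700000
z₂ = 0.3000000 − 11.6700000·(3.3000000)/(32.6700000) = -0.8787879;  |Δ| = 1.1787879
p(-0.8787879) = 5.0009183
z₃ = -0.8787879 − 5.0009183·(-1.1787879)/(-6.6690817) = -1.7627209;  |Δ| = 0.8839331
p(-1.7627209) = -3.6466145
z₄ = -1.7627209 − (-3.6466145)·(-0.8839331)/(-8.6475328) = -1.3899715;  |Δ| = 0.3727495
p(-1.3899715) = 0.3810868
z₅ = -1.3899715 − 0.3810868·(0.3727495)/(4.0277013) = -1.4252397;  |Δ| = 0.0352682
p(-1.4252397) = 0.0238047
z₆ = -1.4252397 − 0.0238047·(-0.0352682)/(-0.3572821) = -1.4275895;  |Δ| = 0.0023498
p(-1.4275895) = -0.0001768
z₇ = -1.4275895 − (-0.0001768)·(-0.0023498)/(-0.0239815) = -1.4275722;  |Δ| = 0.0000173
|z₇ − z₆| = 0.0000173 < 0.0001

n = 7, zₙ = -1.42757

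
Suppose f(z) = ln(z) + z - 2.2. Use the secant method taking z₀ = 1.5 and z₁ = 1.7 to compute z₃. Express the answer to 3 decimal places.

f(1.5) = -0.29453, f(1.7) = 0.03063
z₂ = 1.70000 − 0.03063·(1.70000 − 1.50000) / (0.03063 − (-0.29453)) = 1.70000 − (0.00613)/(0.32516) = 1.68116
f(1.68116) = 0.00065
z₃ = 1.68116 − 0.00065·(1.68116 − 1.70000) / (0.00065 − 0.03063) = 1.68116 − (-0.00001)/(-0.02998) = 1.68076

1.681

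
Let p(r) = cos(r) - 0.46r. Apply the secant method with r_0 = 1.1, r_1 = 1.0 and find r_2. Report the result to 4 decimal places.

1.0605

p(1.1) = -0.052404, p(1.0) = 0.080302
r_2 = 1.000000 − 0.080302·(1.000000 − 1.100000) / (0.080302 − (-0.052404)) = 1.000000 − (-0.008030)/(0.132706) = 1.060511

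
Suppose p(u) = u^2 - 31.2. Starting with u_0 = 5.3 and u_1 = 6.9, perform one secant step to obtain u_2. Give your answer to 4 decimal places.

5.5549

p(5.3) = -3.110000, p(6.9) = 16.410000
u_2 = 6.900000 − 16.410000·(6.900000 − 5.300000) / (16.410000 − (-3.110000)) = 6.900000 − (26.256000)/(19.520000) = 5.554918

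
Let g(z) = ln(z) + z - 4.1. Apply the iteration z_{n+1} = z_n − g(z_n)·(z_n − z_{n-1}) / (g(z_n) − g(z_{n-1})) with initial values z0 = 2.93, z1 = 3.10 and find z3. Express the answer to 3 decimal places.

g(2.93) = -0.09500, g(3.10) = 0.13140
z2 = 3.10000 − 0.13140·(3.10000 − 2.93000) / (0.13140 − (-0.09500)) = 3.10000 − (0.02234)/(0.22640) = 3.00133
g(3.00133) = 0.00039
z3 = 3.00133 − 0.00039·(3.00133 − 3.10000) / (0.00039 − 0.13140) = 3.00133 − (-0.00004)/(-0.13101) = 3.00104

3.001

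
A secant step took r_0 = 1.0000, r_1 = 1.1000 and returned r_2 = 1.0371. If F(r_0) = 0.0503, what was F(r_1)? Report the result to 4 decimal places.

The secant line through (1.0000, 0.0503) and (1.1000, F(r_1)) crosses zero at r_2 = 1.0371.
So (1.0000, 0.0503), (1.1000, F(r_1)), (1.0371, 0) are collinear:
F(r_1) = 0.0503 · (1.1000 − 1.0371) / (1.0000 − 1.0371) = 0.0503 · (0.062900)/(-0.037100) = -0.085280

-0.0853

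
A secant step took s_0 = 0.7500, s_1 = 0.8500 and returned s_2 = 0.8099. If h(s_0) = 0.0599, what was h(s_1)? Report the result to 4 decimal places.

The secant line through (0.7500, 0.0599) and (0.8500, h(s_1)) crosses zero at s_2 = 0.8099.
So (0.7500, 0.0599), (0.8500, h(s_1)), (0.8099, 0) are collinear:
h(s_1) = 0.0599 · (0.8500 − 0.8099) / (0.7500 − 0.8099) = 0.0599 · (0.040100)/(-0.059900) = -0.040100

-0.0401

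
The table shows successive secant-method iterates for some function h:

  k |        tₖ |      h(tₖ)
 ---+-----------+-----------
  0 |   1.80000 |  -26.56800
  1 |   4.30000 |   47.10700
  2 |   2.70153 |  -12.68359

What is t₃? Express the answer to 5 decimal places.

3.04062

t₃ = 2.70153 − (-12.68359)·(2.70153 − 4.30000) / (-12.68359 − 47.10700)
   = 2.70153 − (20.2743381)/(-59.7905900) = 3.0406191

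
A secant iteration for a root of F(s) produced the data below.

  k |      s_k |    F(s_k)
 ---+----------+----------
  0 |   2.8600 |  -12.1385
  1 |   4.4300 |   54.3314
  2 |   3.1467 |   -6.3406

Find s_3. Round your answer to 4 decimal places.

3.2808

s_3 = 3.1467 − (-6.3406)·(3.1467 − 4.4300) / (-6.3406 − 54.3314)
   = 3.1467 − (8.136892)/(-60.672000) = 3.280813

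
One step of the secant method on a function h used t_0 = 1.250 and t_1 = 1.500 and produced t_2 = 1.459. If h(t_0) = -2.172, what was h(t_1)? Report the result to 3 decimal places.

0.426

The secant line through (1.250, -2.172) and (1.500, h(t_1)) crosses zero at t_2 = 1.459.
So (1.250, -2.172), (1.500, h(t_1)), (1.459, 0) are collinear:
h(t_1) = -2.172 · (1.500 − 1.459) / (1.250 − 1.459) = -2.172 · (0.04100)/(-0.20900) = 0.42609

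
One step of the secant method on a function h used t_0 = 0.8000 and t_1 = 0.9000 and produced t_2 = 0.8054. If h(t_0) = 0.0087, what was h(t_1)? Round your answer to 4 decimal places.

-0.1524

The secant line through (0.8000, 0.0087) and (0.9000, h(t_1)) crosses zero at t_2 = 0.8054.
So (0.8000, 0.0087), (0.9000, h(t_1)), (0.8054, 0) are collinear:
h(t_1) = 0.0087 · (0.9000 − 0.8054) / (0.8000 − 0.8054) = 0.0087 · (0.094600)/(-0.005400) = -0.152411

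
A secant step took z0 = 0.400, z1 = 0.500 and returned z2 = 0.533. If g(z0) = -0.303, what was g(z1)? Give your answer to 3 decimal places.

-0.075

The secant line through (0.400, -0.303) and (0.500, g(z1)) crosses zero at z2 = 0.533.
So (0.400, -0.303), (0.500, g(z1)), (0.533, 0) are collinear:
g(z1) = -0.303 · (0.500 − 0.533) / (0.400 − 0.533) = -0.303 · (-0.03300)/(-0.13300) = -0.07518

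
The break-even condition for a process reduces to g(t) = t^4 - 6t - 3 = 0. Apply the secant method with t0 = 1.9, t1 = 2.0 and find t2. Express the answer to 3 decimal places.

g(1.9) = -1.36790, g(2.0) = 1.00000
t2 = 2.00000 − 1.00000·(2.00000 − 1.90000) / (1.00000 − (-1.36790)) = 2.00000 − (0.10000)/(2.36790) = 1.95777

1.958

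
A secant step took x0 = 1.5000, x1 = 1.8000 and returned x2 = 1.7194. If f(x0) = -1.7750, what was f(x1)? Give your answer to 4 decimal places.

0.6521

The secant line through (1.5000, -1.7750) and (1.8000, f(x1)) crosses zero at x2 = 1.7194.
So (1.5000, -1.7750), (1.8000, f(x1)), (1.7194, 0) are collinear:
f(x1) = -1.7750 · (1.8000 − 1.7194) / (1.5000 − 1.7194) = -1.7750 · (0.080600)/(-0.219400) = 0.652074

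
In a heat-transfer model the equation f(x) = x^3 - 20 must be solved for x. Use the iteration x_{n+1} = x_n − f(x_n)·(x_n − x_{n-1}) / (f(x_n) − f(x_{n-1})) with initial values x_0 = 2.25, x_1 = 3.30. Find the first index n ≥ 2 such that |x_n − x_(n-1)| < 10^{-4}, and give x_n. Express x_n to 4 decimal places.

f(2.25) = -8.609375, f(3.30) = 15.937000
x_2 = 3.300000 − 15.937000·(1.050000)/(24.546375) = 2.618276;  |Δ| = 0.681724
f(2.618276) = -2.050749
x_3 = 2.618276 − (-2.050749)·(-0.681724)/(-17.987749) = 2.695998;  |Δ| = 0.077722
f(2.695998) = -0.404391
x_4 = 2.695998 − (-0.404391)·(0.077722)/(1.646358) = 2.715089;  |Δ| = 0.019091
f(2.715089) = 0.014840
x_5 = 2.715089 − 0.014840·(0.019091)/(0.419231) = 2.714413;  |Δ| = 0.000676
f(2.714413) = -0.000101
x_6 = 2.714413 − (-0.000101)·(-0.000676)/(-0.014941) = 2.714418;  |Δ| = 0.000005
|x_6 − x_5| = 0.000005 < 10^{-4}

n = 6, x_n = 2.7144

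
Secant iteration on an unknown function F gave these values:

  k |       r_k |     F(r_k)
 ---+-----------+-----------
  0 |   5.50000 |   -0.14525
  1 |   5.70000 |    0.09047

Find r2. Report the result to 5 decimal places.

r2 = 5.70000 − 0.09047·(5.70000 − 5.50000) / (0.09047 − (-0.14525))
   = 5.70000 − (0.0180940)/(0.2357200) = 5.6232394

5.62324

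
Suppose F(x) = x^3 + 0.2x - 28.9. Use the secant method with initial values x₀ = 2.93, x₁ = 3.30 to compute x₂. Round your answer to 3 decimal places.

F(2.93) = -3.16024, F(3.30) = 7.69700
x₂ = 3.30000 − 7.69700·(3.30000 − 2.93000) / (7.69700 − (-3.16024)) = 3.30000 − (2.84789)/(10.85724) = 3.03770

3.038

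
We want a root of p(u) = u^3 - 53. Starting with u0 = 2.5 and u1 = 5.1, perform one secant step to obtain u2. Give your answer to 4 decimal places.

p(2.5) = -37.375000, p(5.1) = 79.651000
u2 = 5.100000 − 79.651000·(5.100000 − 2.500000) / (79.651000 − (-37.375000)) = 5.100000 − (207.092600)/(117.026000) = 3.330371

3.3304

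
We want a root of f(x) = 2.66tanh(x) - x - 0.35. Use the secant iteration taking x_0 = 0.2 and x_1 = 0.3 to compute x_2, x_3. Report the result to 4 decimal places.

f(0.2) = -0.024982, f(0.3) = 0.124892
x_2 = 0.300000 − 0.124892·(0.300000 − 0.200000) / (0.124892 − (-0.024982)) = 0.300000 − (0.012489)/(0.149873) = 0.216669
f(0.216669) = 0.000817
x_3 = 0.216669 − 0.000817·(0.216669 − 0.300000) / (0.000817 − 0.124892) = 0.216669 − (-0.000068)/(-0.124074) = 0.216120

0.2167, 0.2161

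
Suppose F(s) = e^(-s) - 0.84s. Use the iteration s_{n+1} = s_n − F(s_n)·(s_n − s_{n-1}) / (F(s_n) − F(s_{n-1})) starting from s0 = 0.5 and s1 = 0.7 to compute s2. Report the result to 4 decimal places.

F(0.5) = 0.186531, F(0.7) = -0.091415
s2 = 0.700000 − (-0.091415)·(0.700000 − 0.500000) / (-0.091415 − 0.186531) = 0.700000 − (-0.018283)/(-0.277945) = 0.634221

0.6342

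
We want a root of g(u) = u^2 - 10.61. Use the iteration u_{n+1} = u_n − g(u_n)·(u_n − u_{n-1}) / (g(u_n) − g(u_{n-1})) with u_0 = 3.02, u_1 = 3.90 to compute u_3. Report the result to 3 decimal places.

3.255

g(3.02) = -1.48960, g(3.90) = 4.60000
u_2 = 3.90000 − 4.60000·(3.90000 − 3.02000) / (4.60000 − (-1.48960)) = 3.90000 − (4.04800)/(6.08960) = 3.23526
g(3.23526) = -0.14309
u_3 = 3.23526 − (-0.14309)·(3.23526 − 3.90000) / (-0.14309 − 4.60000) = 3.23526 − (0.09512)/(-4.74309) = 3.25531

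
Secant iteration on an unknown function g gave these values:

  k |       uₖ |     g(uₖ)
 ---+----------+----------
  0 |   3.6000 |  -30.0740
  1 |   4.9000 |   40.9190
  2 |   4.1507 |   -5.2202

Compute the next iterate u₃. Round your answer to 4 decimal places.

u₃ = 4.1507 − (-5.2202)·(4.1507 − 4.9000) / (-5.2202 − 40.9190)
   = 4.1507 − (3.911496)/(-46.139200) = 4.235476

4.2355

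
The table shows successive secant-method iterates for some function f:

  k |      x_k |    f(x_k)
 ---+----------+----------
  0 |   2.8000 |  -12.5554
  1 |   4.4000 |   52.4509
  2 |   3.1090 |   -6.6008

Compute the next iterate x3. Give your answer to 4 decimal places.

3.2533

x3 = 3.1090 − (-6.6008)·(3.1090 − 4.4000) / (-6.6008 − 52.4509)
   = 3.1090 − (8.521633)/(-59.051700) = 3.253308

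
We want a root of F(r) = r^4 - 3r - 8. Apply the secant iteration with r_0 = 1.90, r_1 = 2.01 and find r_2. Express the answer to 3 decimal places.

F(1.90) = -0.66790, F(2.01) = 2.29241
r_2 = 2.01000 − 2.29241·(2.01000 − 1.90000) / (2.29241 − (-0.66790)) = 2.01000 − (0.25216)/(2.96031) = 1.92482

1.925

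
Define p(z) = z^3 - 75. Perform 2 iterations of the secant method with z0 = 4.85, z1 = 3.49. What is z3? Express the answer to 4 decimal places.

4.2389

p(4.85) = 39.084125, p(3.49) = -32.491451
z2 = 3.490000 − (-32.491451)·(3.490000 − 4.850000) / (-32.491451 − 39.084125) = 3.490000 − (44.188373)/(-71.575576) = 4.107367
p(4.107367) = -5.706832
z3 = 4.107367 − (-5.706832)·(4.107367 − 3.490000) / (-5.706832 − (-32.491451)) = 4.107367 − (-3.523208)/(26.784619) = 4.238905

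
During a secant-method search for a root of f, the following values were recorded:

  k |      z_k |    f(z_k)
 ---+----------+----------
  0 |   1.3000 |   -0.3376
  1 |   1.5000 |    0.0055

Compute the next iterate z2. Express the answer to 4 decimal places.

z2 = 1.5000 − 0.0055·(1.5000 − 1.3000) / (0.0055 − (-0.3376))
   = 1.5000 − (0.001100)/(0.343100) = 1.496794

1.4968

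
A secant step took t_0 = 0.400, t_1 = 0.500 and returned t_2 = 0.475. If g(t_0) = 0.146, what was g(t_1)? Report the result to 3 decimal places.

-0.049

The secant line through (0.400, 0.146) and (0.500, g(t_1)) crosses zero at t_2 = 0.475.
So (0.400, 0.146), (0.500, g(t_1)), (0.475, 0) are collinear:
g(t_1) = 0.146 · (0.500 − 0.475) / (0.400 − 0.475) = 0.146 · (0.02500)/(-0.07500) = -0.04867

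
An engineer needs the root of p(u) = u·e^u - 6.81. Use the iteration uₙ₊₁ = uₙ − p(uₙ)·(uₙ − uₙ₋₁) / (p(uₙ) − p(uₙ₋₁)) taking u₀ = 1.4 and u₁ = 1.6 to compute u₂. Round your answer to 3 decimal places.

p(1.4) = -1.13272, p(1.6) = 1.11485
u₂ = 1.60000 − 1.11485·(1.60000 − 1.40000) / (1.11485 − (-1.13272)) = 1.60000 − (0.22297)/(2.24757) = 1.50079

1.501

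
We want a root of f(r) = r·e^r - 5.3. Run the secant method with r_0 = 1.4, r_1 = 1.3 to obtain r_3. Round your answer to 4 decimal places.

f(1.4) = 0.377280, f(1.3) = -0.529914
r_2 = 1.300000 − (-0.529914)·(1.300000 − 1.400000) / (-0.529914 − 0.377280) = 1.300000 − (0.052991)/(-0.907194) = 1.358412
f(1.358412) = -0.015758
r_3 = 1.358412 − (-0.015758)·(1.358412 − 1.300000) / (-0.015758 − (-0.529914)) = 1.358412 − (-0.000920)/(0.514156) = 1.360203

1.3602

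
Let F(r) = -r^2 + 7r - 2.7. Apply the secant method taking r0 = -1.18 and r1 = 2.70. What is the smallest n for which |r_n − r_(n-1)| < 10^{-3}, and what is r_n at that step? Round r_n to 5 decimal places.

n = 7, r_n = 0.40969

F(-1.18) = -12.3524000, F(2.70) = 8.9100000
r2 = 2.7000000 − 8.9100000·(3.8800000)/(21.2624000) = 1.0740876;  |Δ| = 1.6259124
F(1.0740876) = 3.6649490
r3 = 1.0740876 − 3.6649490·(-1.6259124)/(-5.2450510) = -0.0620093;  |Δ| = 1.1360969
F(-0.0620093) = -3.1379101
r4 = -0.0620093 − (-3.1379101)·(-1.1360969)/(-6.8028591) = 0.4620307;  |Δ| = 0.5240399
F(0.4620307) = 0.3207423
r5 = 0.4620307 − 0.3207423·(0.5240399)/(3.4586524) = 0.4134332;  |Δ| = 0.0485975
F(0.4134332) = 0.0231053
r6 = 0.4134332 − 0.0231053·(-0.0485975)/(-0.2976370) = 0.4096606;  |Δ| = 0.0037726
F(0.4096606) = -0.0001976
r7 = 0.4096606 − (-0.0001976)·(-0.0037726)/(-0.0233029) = 0.4096926;  |Δ| = 0.0000320
|r7 − r6| = 0.0000320 < 10^{-3}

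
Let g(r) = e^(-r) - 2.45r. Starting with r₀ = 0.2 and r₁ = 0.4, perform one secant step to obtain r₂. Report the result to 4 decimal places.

0.3030

g(0.2) = 0.328731, g(0.4) = -0.309680
r₂ = 0.400000 − (-0.309680)·(0.400000 − 0.200000) / (-0.309680 − 0.328731) = 0.400000 − (-0.061936)/(-0.638411) = 0.302984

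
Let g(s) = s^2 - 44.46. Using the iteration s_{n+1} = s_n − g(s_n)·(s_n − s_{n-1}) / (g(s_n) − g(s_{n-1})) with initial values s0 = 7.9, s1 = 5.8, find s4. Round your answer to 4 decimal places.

g(7.9) = 17.950000, g(5.8) = -10.820000
s2 = 5.800000 − (-10.820000)·(5.800000 − 7.900000) / (-10.820000 − 17.950000) = 5.800000 − (22.722000)/(-28.770000) = 6.589781
g(6.589781) = -1.034786
s3 = 6.589781 − (-1.034786)·(6.589781 − 5.800000) / (-1.034786 − (-10.820000)) = 6.589781 − (-0.817254)/(9.785214) = 6.673300
g(6.673300) = 0.072937
s4 = 6.673300 − 0.072937·(6.673300 − 6.589781) / (0.072937 − (-1.034786)) = 6.673300 − (0.006092)/(1.107724) = 6.667801

6.6678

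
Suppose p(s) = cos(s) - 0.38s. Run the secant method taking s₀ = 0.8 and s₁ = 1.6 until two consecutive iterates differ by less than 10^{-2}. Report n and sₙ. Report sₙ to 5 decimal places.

p(0.8) = 0.3927067, p(1.6) = -0.6371995
s₂ = 1.6000000 − (-0.6371995)·(0.8000000)/(-1.0299062) = 1.1050427;  |Δ| = 0.4949573
p(1.1050427) = 0.0291801
s₃ = 1.1050427 − 0.0291801·(-0.4949573)/(0.6663796) = 1.1267164;  |Δ| = 0.0216737
p(1.1267164) = 0.0014751
s₄ = 1.1267164 − 0.0014751·(0.0216737)/(-0.0277050) = 1.1278703;  |Δ| = 0.0011539
|s₄ − s₃| = 0.0011539 < 10^{-2}

n = 4, sₙ = 1.12787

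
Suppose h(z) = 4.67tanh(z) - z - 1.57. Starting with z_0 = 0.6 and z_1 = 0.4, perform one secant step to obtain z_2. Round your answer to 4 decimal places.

0.4733

h(0.6) = 0.338021, h(0.4) = -0.195638
z_2 = 0.400000 − (-0.195638)·(0.400000 − 0.600000) / (-0.195638 − 0.338021) = 0.400000 − (0.039128)/(-0.533660) = 0.473319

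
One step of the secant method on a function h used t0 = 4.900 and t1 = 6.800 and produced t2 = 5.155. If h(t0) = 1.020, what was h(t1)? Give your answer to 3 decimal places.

-6.580

The secant line through (4.900, 1.020) and (6.800, h(t1)) crosses zero at t2 = 5.155.
So (4.900, 1.020), (6.800, h(t1)), (5.155, 0) are collinear:
h(t1) = 1.020 · (6.800 − 5.155) / (4.900 − 5.155) = 1.020 · (1.64500)/(-0.25500) = -6.58000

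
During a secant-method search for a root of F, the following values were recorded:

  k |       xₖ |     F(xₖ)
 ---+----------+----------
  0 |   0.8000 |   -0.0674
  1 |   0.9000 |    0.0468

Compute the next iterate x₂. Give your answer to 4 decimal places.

x₂ = 0.9000 − 0.0468·(0.9000 − 0.8000) / (0.0468 − (-0.0674))
   = 0.9000 − (0.004680)/(0.114200) = 0.859019

0.8590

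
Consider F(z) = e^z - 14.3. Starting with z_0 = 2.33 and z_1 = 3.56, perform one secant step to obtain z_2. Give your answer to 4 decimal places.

2.5288

F(2.33) = -4.022058, F(3.56) = 20.863197
z_2 = 3.560000 − 20.863197·(3.560000 − 2.330000) / (20.863197 − (-4.022058)) = 3.560000 − (25.661732)/(24.885256) = 2.528798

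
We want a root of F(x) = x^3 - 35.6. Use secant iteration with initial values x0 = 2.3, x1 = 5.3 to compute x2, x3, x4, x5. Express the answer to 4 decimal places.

F(2.3) = -23.433000, F(5.3) = 113.277000
x2 = 5.300000 − 113.277000·(5.300000 − 2.300000) / (113.277000 − (-23.433000)) = 5.300000 − (339.831000)/(136.710000) = 2.814220
F(2.814220) = -13.311847
x3 = 2.814220 − (-13.311847)·(2.814220 − 5.300000) / (-13.311847 − 113.277000) = 2.814220 − (33.090325)/(-126.588847) = 3.075620
F(3.075620) = -6.506365
x4 = 3.075620 − (-6.506365)·(3.075620 − 2.814220) / (-6.506365 − (-13.311847)) = 3.075620 − (-1.700764)/(6.805482) = 3.325531
F(3.325531) = 1.177560
x5 = 3.325531 − 1.177560·(3.325531 − 3.075620) / (1.177560 − (-6.506365)) = 3.325531 − (0.294285)/(7.683925) = 3.287232

2.8142, 3.0756, 3.3255, 3.2872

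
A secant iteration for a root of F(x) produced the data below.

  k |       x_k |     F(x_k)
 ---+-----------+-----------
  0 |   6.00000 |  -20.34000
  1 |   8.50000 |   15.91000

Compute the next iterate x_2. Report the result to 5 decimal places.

x_2 = 8.50000 − 15.91000·(8.50000 − 6.00000) / (15.91000 − (-20.34000))
   = 8.50000 − (39.7750000)/(36.2500000) = 7.4027586

7.40276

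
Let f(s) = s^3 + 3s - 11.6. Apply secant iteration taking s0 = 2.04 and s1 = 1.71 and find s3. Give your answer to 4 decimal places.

f(2.04) = 3.009664, f(1.71) = -1.469789
s2 = 1.710000 − (-1.469789)·(1.710000 − 2.040000) / (-1.469789 − 3.009664) = 1.710000 − (0.485030)/(-4.479453) = 1.818279
f(1.818279) = -0.133682
s3 = 1.818279 − (-0.133682)·(1.818279 − 1.710000) / (-0.133682 − (-1.469789)) = 1.818279 − (-0.014475)/(1.336107) = 1.829113

1.8291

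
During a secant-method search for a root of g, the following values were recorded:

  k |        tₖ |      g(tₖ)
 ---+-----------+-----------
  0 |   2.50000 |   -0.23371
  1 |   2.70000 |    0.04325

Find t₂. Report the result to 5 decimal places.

t₂ = 2.70000 − 0.04325·(2.70000 − 2.50000) / (0.04325 − (-0.23371))
   = 2.70000 − (0.0086500)/(0.2769600) = 2.6687681

2.66877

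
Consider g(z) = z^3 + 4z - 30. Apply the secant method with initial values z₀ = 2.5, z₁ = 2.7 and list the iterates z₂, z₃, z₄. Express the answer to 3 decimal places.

2.680, 2.681, 2.681

g(2.5) = -4.37500, g(2.7) = 0.48300
z₂ = 2.70000 − 0.48300·(2.70000 − 2.50000) / (0.48300 − (-4.37500)) = 2.70000 − (0.09660)/(4.85800) = 2.68012
g(2.68012) = -0.02822
z₃ = 2.68012 − (-0.02822)·(2.68012 − 2.70000) / (-0.02822 − 0.48300) = 2.68012 − (0.00056)/(-0.51122) = 2.68121
g(2.68121) = -0.00017
z₄ = 2.68121 − (-0.00017)·(2.68121 − 2.68012) / (-0.00017 − (-0.02822)) = 2.68121 − (0.00000)/(0.02806) = 2.68122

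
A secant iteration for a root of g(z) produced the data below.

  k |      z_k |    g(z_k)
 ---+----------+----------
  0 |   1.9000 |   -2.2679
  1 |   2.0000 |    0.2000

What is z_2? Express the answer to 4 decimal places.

1.9919

z_2 = 2.0000 − 0.2000·(2.0000 − 1.9000) / (0.2000 − (-2.2679))
   = 2.0000 − (0.020000)/(2.467900) = 1.991896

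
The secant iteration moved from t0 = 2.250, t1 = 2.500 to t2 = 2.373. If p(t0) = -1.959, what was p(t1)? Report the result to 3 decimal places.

2.023

The secant line through (2.250, -1.959) and (2.500, p(t1)) crosses zero at t2 = 2.373.
So (2.250, -1.959), (2.500, p(t1)), (2.373, 0) are collinear:
p(t1) = -1.959 · (2.500 − 2.373) / (2.250 − 2.373) = -1.959 · (0.12700)/(-0.12300) = 2.02271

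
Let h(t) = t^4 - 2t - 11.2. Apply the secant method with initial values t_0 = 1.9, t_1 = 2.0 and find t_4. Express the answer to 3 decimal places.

1.973

h(1.9) = -1.96790, h(2.0) = 0.80000
t_2 = 2.00000 − 0.80000·(2.00000 − 1.90000) / (0.80000 − (-1.96790)) = 2.00000 − (0.08000)/(2.76790) = 1.97110
h(1.97110) = -0.04723
t_3 = 1.97110 − (-0.04723)·(1.97110 − 2.00000) / (-0.04723 − 0.80000) = 1.97110 − (0.00136)/(-0.84723) = 1.97271
h(1.97271) = -0.00104
t_4 = 1.97271 − (-0.00104)·(1.97271 − 1.97110) / (-0.00104 − (-0.04723)) = 1.97271 − (0.00000)/(0.04619) = 1.97274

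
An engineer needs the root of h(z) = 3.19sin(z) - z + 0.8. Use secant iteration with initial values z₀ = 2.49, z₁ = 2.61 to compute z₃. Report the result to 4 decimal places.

2.5579

h(2.49) = 0.244587, h(2.61) = -0.192967
z₂ = 2.610000 − (-0.192967)·(2.610000 − 2.490000) / (-0.192967 − 0.244587) = 2.610000 − (-0.023156)/(-0.437554) = 2.557078
h(2.557078) = 0.003146
z₃ = 2.557078 − 0.003146·(2.557078 − 2.610000) / (0.003146 − (-0.192967)) = 2.557078 − (-0.000166)/(0.196113) = 2.557927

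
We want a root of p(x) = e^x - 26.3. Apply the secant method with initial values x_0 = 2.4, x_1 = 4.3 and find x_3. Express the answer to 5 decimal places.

3.08776

p(2.4) = -15.2768236, p(4.3) = 47.3997937
x_2 = 4.3000000 − 47.3997937·(4.3000000 − 2.4000000) / (47.3997937 − (-15.2768236)) = 4.3000000 − (90.0596080)/(62.6766173) = 2.8631068
p(2.8631068) = -8.7841400
x_3 = 2.8631068 − (-8.7841400)·(2.8631068 − 4.3000000) / (-8.7841400 − 47.3997937) = 2.8631068 − (12.6218715)/(-56.1839337) = 3.0877594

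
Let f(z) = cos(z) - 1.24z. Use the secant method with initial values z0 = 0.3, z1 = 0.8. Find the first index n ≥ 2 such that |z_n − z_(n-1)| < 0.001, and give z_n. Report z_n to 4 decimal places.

f(0.3) = 0.583336, f(0.8) = -0.295293
z2 = 0.800000 − (-0.295293)·(0.500000)/(-0.878630) = 0.631958;  |Δ| = 0.168042
f(0.631958) = 0.023244
z3 = 0.631958 − 0.023244·(-0.168042)/(0.318538) = 0.644220;  |Δ| = 0.012262
f(0.644220) = 0.000735
z4 = 0.644220 − 0.000735·(0.012262)/(-0.022510) = 0.644621;  |Δ| = 0.000400
|z4 − z3| = 0.000400 < 0.001

n = 4, z_n = 0.6446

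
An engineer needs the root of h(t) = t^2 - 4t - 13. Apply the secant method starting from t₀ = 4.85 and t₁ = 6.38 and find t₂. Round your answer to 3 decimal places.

6.078

h(4.85) = -8.87750, h(6.38) = 2.18440
t₂ = 6.38000 − 2.18440·(6.38000 − 4.85000) / (2.18440 − (-8.87750)) = 6.38000 − (3.34213)/(11.06190) = 6.07787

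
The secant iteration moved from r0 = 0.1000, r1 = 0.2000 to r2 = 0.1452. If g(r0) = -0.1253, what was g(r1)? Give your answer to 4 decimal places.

The secant line through (0.1000, -0.1253) and (0.2000, g(r1)) crosses zero at r2 = 0.1452.
So (0.1000, -0.1253), (0.2000, g(r1)), (0.1452, 0) are collinear:
g(r1) = -0.1253 · (0.2000 − 0.1452) / (0.1000 − 0.1452) = -0.1253 · (0.054800)/(-0.045200) = 0.151912

0.1519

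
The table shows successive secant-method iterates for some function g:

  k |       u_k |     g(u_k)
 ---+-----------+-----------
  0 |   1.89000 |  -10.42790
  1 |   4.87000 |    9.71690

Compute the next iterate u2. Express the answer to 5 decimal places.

3.43259

u2 = 4.87000 − 9.71690·(4.87000 − 1.89000) / (9.71690 − (-10.42790))
   = 4.87000 − (28.9563620)/(20.1448000) = 3.4325888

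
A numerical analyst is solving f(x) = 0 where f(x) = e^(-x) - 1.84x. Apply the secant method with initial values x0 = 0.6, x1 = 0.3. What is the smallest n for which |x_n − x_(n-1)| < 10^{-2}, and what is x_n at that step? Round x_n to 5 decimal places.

f(0.6) = -0.5551884, f(0.3) = 0.1888182
x2 = 0.3000000 − 0.1888182·(-0.3000000)/(0.7440066) = 0.3761357;  |Δ| = 0.0761357
f(0.3761357) = -0.0055805
x3 = 0.3761357 − (-0.0055805)·(0.0761357)/(-0.1943988) = 0.3739501;  |Δ| = 0.0021856
|x3 − x2| = 0.0021856 < 10^{-2}

n = 3, x_n = 0.37395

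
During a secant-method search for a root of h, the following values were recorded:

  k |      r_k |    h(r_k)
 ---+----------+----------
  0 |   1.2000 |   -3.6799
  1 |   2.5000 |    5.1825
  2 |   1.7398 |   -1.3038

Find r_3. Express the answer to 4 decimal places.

1.8926

r_3 = 1.7398 − (-1.3038)·(1.7398 − 2.5000) / (-1.3038 − 5.1825)
   = 1.7398 − (0.991149)/(-6.486300) = 1.892606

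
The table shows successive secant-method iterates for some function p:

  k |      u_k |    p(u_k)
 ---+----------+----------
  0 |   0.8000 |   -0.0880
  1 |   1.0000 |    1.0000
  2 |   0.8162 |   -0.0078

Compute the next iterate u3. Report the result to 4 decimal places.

u3 = 0.8162 − (-0.0078)·(0.8162 − 1.0000) / (-0.0078 − 1.0000)
   = 0.8162 − (0.001434)/(-1.007800) = 0.817623

0.8176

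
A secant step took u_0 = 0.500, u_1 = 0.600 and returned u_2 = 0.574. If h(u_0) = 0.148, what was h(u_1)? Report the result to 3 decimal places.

-0.052

The secant line through (0.500, 0.148) and (0.600, h(u_1)) crosses zero at u_2 = 0.574.
So (0.500, 0.148), (0.600, h(u_1)), (0.574, 0) are collinear:
h(u_1) = 0.148 · (0.600 − 0.574) / (0.500 − 0.574) = 0.148 · (0.02600)/(-0.07400) = -0.05200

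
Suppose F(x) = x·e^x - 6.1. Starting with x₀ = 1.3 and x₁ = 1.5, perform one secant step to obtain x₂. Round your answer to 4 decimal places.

F(1.3) = -1.329914, F(1.5) = 0.622534
x₂ = 1.500000 − 0.622534·(1.500000 − 1.300000) / (0.622534 − (-1.329914)) = 1.500000 − (0.124507)/(1.952448) = 1.436230

1.4362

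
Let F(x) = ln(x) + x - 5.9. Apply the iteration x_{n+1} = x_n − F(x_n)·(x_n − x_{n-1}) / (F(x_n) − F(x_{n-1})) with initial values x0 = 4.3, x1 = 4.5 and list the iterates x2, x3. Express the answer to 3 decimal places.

4.415, 4.415

F(4.3) = -0.14138, F(4.5) = 0.10408
x2 = 4.50000 − 0.10408·(4.50000 − 4.30000) / (0.10408 − (-0.14138)) = 4.50000 − (0.02082)/(0.24546) = 4.41520
F(4.41520) = 0.00025
x3 = 4.41520 − 0.00025·(4.41520 − 4.50000) / (0.00025 − 0.10408) = 4.41520 − (-0.00002)/(-0.10383) = 4.41499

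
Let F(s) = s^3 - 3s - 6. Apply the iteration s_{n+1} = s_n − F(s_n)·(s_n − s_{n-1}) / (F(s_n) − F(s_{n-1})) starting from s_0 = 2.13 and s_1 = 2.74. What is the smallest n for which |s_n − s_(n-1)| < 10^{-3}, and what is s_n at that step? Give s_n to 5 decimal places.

n = 5, s_n = 2.35530

F(2.13) = -2.7264030, F(2.74) = 6.3508240
s_2 = 2.7400000 − 6.3508240·(0.6100000)/(9.0772270) = 2.3132174;  |Δ| = 0.4267826
F(2.3132174) = -0.5616845
s_3 = 2.3132174 − (-0.5616845)·(-0.4267826)/(-6.9125085) = 2.3478961;  |Δ| = 0.0346788
F(2.3478961) = -0.1006379
s_4 = 2.3478961 − (-0.1006379)·(0.0346788)/(0.4610466) = 2.3554659;  |Δ| = 0.0075697
F(2.3554659) = 0.0022440
s_5 = 2.3554659 − 0.0022440·(0.0075697)/(0.1028819) = 2.3553008;  |Δ| = 0.0001651
|s_5 − s_4| = 0.0001651 < 10^{-3}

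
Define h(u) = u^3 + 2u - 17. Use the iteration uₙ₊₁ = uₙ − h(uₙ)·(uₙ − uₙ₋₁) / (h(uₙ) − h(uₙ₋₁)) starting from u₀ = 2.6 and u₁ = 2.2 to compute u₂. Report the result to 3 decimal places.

2.301

h(2.6) = 5.77600, h(2.2) = -1.95200
u₂ = 2.20000 − (-1.95200)·(2.20000 − 2.60000) / (-1.95200 − 5.77600) = 2.20000 − (0.78080)/(-7.72800) = 2.30104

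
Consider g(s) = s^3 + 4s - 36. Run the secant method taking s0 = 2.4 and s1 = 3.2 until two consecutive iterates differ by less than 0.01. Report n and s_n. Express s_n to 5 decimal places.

g(2.4) = -12.5760000, g(3.2) = 9.5680000
s2 = 3.2000000 − 9.5680000·(0.8000000)/(22.1440000) = 2.8543353;  |Δ| = 0.3456647
g(2.8543353) = -1.3277337
s3 = 2.8543353 − (-1.3277337)·(-0.3456647)/(-10.8957337) = 2.8964573;  |Δ| = 0.0421221
g(2.8964573) = -0.1144434
s4 = 2.8964573 − (-0.1144434)·(0.0421221)/(1.2132903) = 2.9004305;  |Δ| = 0.0039732
|s4 − s3| = 0.0039732 < 0.01

n = 4, s_n = 2.90043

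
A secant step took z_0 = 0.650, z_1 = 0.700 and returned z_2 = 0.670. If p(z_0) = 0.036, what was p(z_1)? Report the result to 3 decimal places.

The secant line through (0.650, 0.036) and (0.700, p(z_1)) crosses zero at z_2 = 0.670.
So (0.650, 0.036), (0.700, p(z_1)), (0.670, 0) are collinear:
p(z_1) = 0.036 · (0.700 − 0.670) / (0.650 − 0.670) = 0.036 · (0.03000)/(-0.02000) = -0.05400

-0.054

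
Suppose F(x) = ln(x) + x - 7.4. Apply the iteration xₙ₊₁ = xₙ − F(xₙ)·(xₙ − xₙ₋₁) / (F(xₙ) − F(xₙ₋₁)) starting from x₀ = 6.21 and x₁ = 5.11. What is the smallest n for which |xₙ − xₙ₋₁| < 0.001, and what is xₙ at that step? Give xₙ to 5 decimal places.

F(6.21) = 0.6361609, F(5.11) = -0.6588006
x₂ = 5.1100000 − (-0.6588006)·(-1.1000000)/(-1.2949615) = 5.6696156;  |Δ| = 0.5596156
F(5.6696156) = 0.0047369
x₃ = 5.6696156 − 0.0047369·(0.5596156)/(0.6635375) = 5.6656206;  |Δ| = 0.0039950
F(5.6656206) = 0.0000370
x₄ = 5.6656206 − 0.0000370·(-0.0039950)/(-0.0046999) = 5.6655891;  |Δ| = 0.0000315
|x₄ − x₃| = 0.0000315 < 0.001

n = 4, xₙ = 5.66559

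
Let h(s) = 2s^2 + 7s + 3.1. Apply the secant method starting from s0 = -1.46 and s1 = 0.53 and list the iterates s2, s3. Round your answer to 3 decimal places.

h(-1.46) = -2.85680, h(0.53) = 7.37180
s2 = 0.53000 − 7.37180·(0.53000 − (-1.46000)) / (7.37180 − (-2.85680)) = 0.53000 − (14.66988)/(10.22860) = -0.90420
h(-0.90420) = -1.59425
s3 = -0.90420 − (-1.59425)·(-0.90420 − 0.53000) / (-1.59425 − 7.37180) = -0.90420 − (2.28648)/(-8.96605) = -0.64919

-0.904, -0.649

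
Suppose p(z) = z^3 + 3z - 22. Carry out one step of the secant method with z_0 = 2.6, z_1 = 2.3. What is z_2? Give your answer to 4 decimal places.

2.4395

p(2.6) = 3.376000, p(2.3) = -2.933000
z_2 = 2.300000 − (-2.933000)·(2.300000 − 2.600000) / (-2.933000 − 3.376000) = 2.300000 − (0.879900)/(-6.309000) = 2.439467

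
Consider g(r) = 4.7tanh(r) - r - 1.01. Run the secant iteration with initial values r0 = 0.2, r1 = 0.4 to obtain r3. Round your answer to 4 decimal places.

0.2820

g(0.2) = -0.282336, g(0.4) = 0.375760
r2 = 0.400000 − 0.375760·(0.400000 − 0.200000) / (0.375760 − (-0.282336)) = 0.400000 − (0.075152)/(0.658096) = 0.285804
g(0.285804) = 0.012056
r3 = 0.285804 − 0.012056·(0.285804 − 0.400000) / (0.012056 − 0.375760) = 0.285804 − (-0.001377)/(-0.363704) = 0.282018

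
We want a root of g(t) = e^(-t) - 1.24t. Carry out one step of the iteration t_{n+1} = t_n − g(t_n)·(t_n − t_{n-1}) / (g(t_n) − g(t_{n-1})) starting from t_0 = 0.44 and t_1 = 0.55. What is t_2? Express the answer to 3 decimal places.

0.493

g(0.44) = 0.09844, g(0.55) = -0.10505
t_2 = 0.55000 − (-0.10505)·(0.55000 − 0.44000) / (-0.10505 − 0.09844) = 0.55000 − (-0.01156)/(-0.20349) = 0.49321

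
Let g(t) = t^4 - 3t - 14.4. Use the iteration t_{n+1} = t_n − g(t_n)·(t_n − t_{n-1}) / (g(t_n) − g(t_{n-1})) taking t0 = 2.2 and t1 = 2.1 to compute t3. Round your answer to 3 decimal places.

2.136

g(2.2) = 2.42560, g(2.1) = -1.25190
t2 = 2.10000 − (-1.25190)·(2.10000 − 2.20000) / (-1.25190 − 2.42560) = 2.10000 − (0.12519)/(-3.67750) = 2.13404
g(2.13404) = -0.06197
t3 = 2.13404 − (-0.06197)·(2.13404 − 2.10000) / (-0.06197 − (-1.25190)) = 2.13404 − (-0.00211)/(1.18993) = 2.13582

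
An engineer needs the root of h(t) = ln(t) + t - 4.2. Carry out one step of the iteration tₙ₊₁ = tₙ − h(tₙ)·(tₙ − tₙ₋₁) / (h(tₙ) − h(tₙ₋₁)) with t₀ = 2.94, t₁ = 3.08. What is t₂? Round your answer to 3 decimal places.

3.076

h(2.94) = -0.18159, h(3.08) = 0.00493
t₂ = 3.08000 − 0.00493·(3.08000 − 2.94000) / (0.00493 − (-0.18159)) = 3.08000 − (0.00069)/(0.18652) = 3.07630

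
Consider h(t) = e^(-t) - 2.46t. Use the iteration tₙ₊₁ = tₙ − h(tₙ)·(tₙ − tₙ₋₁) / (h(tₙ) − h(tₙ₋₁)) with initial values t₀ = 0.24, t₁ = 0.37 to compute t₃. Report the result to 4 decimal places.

h(0.24) = 0.196228, h(0.37) = -0.219466
t₂ = 0.370000 − (-0.219466)·(0.370000 − 0.240000) / (-0.219466 − 0.196228) = 0.370000 − (-0.028531)/(-0.415694) = 0.301366
h(0.301366) = -0.001555
t₃ = 0.301366 − (-0.001555)·(0.301366 − 0.370000) / (-0.001555 − (-0.219466)) = 0.301366 − (0.000107)/(0.217911) = 0.300877

0.3009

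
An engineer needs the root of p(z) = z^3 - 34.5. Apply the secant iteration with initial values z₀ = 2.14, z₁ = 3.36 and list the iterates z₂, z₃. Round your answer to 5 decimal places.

3.21112, 3.25401

p(2.14) = -24.6996560, p(3.36) = 3.4330560
z₂ = 3.3600000 − 3.4330560·(3.3600000 − 2.1400000) / (3.4330560 − (-24.6996560)) = 3.3600000 − (4.1883283)/(28.1327120) = 3.2111225
p(3.2111225) = -1.3891283
z₃ = 3.2111225 − (-1.3891283)·(3.2111225 − 3.3600000) / (-1.3891283 − 3.4330560) = 3.2111225 − (0.2068100)/(-4.8221843) = 3.2540097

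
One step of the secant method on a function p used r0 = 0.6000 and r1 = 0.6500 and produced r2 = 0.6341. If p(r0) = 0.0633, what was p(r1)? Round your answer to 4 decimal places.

-0.0295

The secant line through (0.6000, 0.0633) and (0.6500, p(r1)) crosses zero at r2 = 0.6341.
So (0.6000, 0.0633), (0.6500, p(r1)), (0.6341, 0) are collinear:
p(r1) = 0.0633 · (0.6500 − 0.6341) / (0.6000 − 0.6341) = 0.0633 · (0.015900)/(-0.034100) = -0.029515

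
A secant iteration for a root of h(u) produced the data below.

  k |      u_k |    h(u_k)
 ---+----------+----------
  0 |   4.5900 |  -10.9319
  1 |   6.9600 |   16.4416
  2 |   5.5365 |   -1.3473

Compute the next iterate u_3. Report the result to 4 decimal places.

5.6443

u_3 = 5.5365 − (-1.3473)·(5.5365 − 6.9600) / (-1.3473 − 16.4416)
   = 5.5365 − (1.917882)/(-17.788900) = 5.644313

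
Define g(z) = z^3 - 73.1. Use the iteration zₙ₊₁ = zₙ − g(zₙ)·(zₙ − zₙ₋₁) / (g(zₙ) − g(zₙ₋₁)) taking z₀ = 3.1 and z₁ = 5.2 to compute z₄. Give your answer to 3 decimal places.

g(3.1) = -43.30900, g(5.2) = 67.50800
z₂ = 5.20000 − 67.50800·(5.20000 − 3.10000) / (67.50800 − (-43.30900)) = 5.20000 − (141.76680)/(110.81700) = 3.92071
g(3.92071) = -12.83086
z₃ = 3.92071 − (-12.83086)·(3.92071 − 5.20000) / (-12.83086 − 67.50800) = 3.92071 − (16.41436)/(-80.33886) = 4.12503
g(4.12503) = -2.90919
z₄ = 4.12503 − (-2.90919)·(4.12503 − 3.92071) / (-2.90919 − (-12.83086)) = 4.12503 − (-0.59439)/(9.92167) = 4.18493

4.185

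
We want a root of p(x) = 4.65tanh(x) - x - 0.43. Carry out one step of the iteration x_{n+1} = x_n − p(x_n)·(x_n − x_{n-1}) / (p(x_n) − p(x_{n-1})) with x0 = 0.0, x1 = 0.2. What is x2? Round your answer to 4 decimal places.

0.1198

p(0.0) = -0.430000, p(0.2) = 0.287795
x2 = 0.200000 − 0.287795·(0.200000 − 0.000000) / (0.287795 − (-0.430000)) = 0.200000 − (0.057559)/(0.717795) = 0.119811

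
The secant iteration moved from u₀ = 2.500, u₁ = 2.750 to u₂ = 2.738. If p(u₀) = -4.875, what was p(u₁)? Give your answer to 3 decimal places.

0.246

The secant line through (2.500, -4.875) and (2.750, p(u₁)) crosses zero at u₂ = 2.738.
So (2.500, -4.875), (2.750, p(u₁)), (2.738, 0) are collinear:
p(u₁) = -4.875 · (2.750 − 2.738) / (2.500 − 2.738) = -4.875 · (0.01200)/(-0.23800) = 0.24580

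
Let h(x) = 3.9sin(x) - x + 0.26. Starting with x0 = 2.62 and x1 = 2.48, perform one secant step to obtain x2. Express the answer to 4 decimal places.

h(2.62) = -0.416780, h(2.48) = 0.176060
x2 = 2.480000 − 0.176060·(2.480000 − 2.620000) / (0.176060 − (-0.416780)) = 2.480000 − (-0.024648)/(0.592839) = 2.521577

2.5216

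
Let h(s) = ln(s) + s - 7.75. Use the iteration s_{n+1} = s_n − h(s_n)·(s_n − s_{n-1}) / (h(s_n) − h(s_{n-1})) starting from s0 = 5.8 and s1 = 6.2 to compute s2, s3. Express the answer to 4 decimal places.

h(5.8) = -0.192142, h(6.2) = 0.274549
s2 = 6.200000 − 0.274549·(6.200000 − 5.800000) / (0.274549 − (-0.192142)) = 6.200000 − (0.109820)/(0.466691) = 5.964684
h(5.964684) = 0.000541
s3 = 5.964684 − 0.000541·(5.964684 − 6.200000) / (0.000541 − 0.274549) = 5.964684 − (-0.000127)/(-0.274009) = 5.964220

5.9647, 5.9642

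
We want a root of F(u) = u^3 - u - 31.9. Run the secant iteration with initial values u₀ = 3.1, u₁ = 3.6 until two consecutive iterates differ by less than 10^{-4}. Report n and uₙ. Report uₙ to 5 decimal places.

n = 5, uₙ = 3.27656

F(3.1) = -5.2090000, F(3.6) = 11.1560000
u₂ = 3.6000000 − 11.1560000·(0.5000000)/(16.3650000) = 3.2591506;  |Δ| = 0.3408494
F(3.2591506) = -0.5402480
u₃ = 3.2591506 − (-0.5402480)·(-0.3408494)/(-11.6962480) = 3.2748944;  |Δ| = 0.0157438
F(3.2748944) = -0.0518700
u₄ = 3.2748944 − (-0.0518700)·(0.0157438)/(0.4883780) = 3.2765665;  |Δ| = 0.0016721
F(3.2765665) = 0.0002857
u₅ = 3.2765665 − 0.0002857·(0.0016721)/(0.0521557) = 3.2765574;  |Δ| = 0.0000092
|u₅ − u₄| = 0.0000092 < 10^{-4}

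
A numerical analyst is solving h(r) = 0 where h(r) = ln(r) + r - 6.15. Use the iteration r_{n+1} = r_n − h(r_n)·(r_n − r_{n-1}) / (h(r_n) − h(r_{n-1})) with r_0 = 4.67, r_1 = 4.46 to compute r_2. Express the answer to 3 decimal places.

h(4.67) = 0.06116, h(4.46) = -0.19485
r_2 = 4.46000 − (-0.19485)·(4.46000 − 4.67000) / (-0.19485 − 0.06116) = 4.46000 − (0.04092)/(-0.25601) = 4.61983

4.620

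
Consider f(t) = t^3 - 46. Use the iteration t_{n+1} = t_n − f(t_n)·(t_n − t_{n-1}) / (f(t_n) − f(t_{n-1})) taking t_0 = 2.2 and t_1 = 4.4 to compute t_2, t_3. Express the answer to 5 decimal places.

3.24345, 3.51250

f(2.2) = -35.3520000, f(4.4) = 39.1840000
t_2 = 4.4000000 − 39.1840000·(4.4000000 − 2.2000000) / (39.1840000 − (-35.3520000)) = 4.4000000 − (86.2048000)/(74.5360000) = 3.2434475
f(3.2434475) = -11.8790902
t_3 = 3.2434475 − (-11.8790902)·(3.2434475 − 4.4000000) / (-11.8790902 − 39.1840000) = 3.2434475 − (13.7387919)/(-51.0630902) = 3.5125027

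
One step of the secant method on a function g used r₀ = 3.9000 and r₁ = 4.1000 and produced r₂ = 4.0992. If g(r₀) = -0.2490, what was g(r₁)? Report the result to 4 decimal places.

0.0010

The secant line through (3.9000, -0.2490) and (4.1000, g(r₁)) crosses zero at r₂ = 4.0992.
So (3.9000, -0.2490), (4.1000, g(r₁)), (4.0992, 0) are collinear:
g(r₁) = -0.2490 · (4.1000 − 4.0992) / (3.9000 − 4.0992) = -0.2490 · (0.000800)/(-0.199200) = 0.001000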